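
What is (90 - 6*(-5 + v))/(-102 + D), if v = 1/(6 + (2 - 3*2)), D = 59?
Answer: -117/43 ≈ -2.7209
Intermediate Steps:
v = ½ (v = 1/(6 + (2 - 6)) = 1/(6 - 4) = 1/2 = ½ ≈ 0.50000)
(90 - 6*(-5 + v))/(-102 + D) = (90 - 6*(-5 + ½))/(-102 + 59) = (90 - 6*(-9/2))/(-43) = -(90 + 27)/43 = -1/43*117 = -117/43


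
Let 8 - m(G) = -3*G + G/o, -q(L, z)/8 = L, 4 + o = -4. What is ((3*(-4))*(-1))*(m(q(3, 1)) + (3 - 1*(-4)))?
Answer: -720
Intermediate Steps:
o = -8 (o = -4 - 4 = -8)
q(L, z) = -8*L
m(G) = 8 + 25*G/8 (m(G) = 8 - (-3*G + G/(-8)) = 8 - (-3*G + G*(-⅛)) = 8 - (-3*G - G/8) = 8 - (-25)*G/8 = 8 + 25*G/8)
((3*(-4))*(-1))*(m(q(3, 1)) + (3 - 1*(-4))) = ((3*(-4))*(-1))*((8 + 25*(-8*3)/8) + (3 - 1*(-4))) = (-12*(-1))*((8 + (25/8)*(-24)) + (3 + 4)) = 12*((8 - 75) + 7) = 12*(-67 + 7) = 12*(-60) = -720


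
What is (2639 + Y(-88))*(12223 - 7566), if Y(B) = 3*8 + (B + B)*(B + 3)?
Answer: 82070311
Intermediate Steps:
Y(B) = 24 + 2*B*(3 + B) (Y(B) = 24 + (2*B)*(3 + B) = 24 + 2*B*(3 + B))
(2639 + Y(-88))*(12223 - 7566) = (2639 + (24 + 2*(-88)² + 6*(-88)))*(12223 - 7566) = (2639 + (24 + 2*7744 - 528))*4657 = (2639 + (24 + 15488 - 528))*4657 = (2639 + 14984)*4657 = 17623*4657 = 82070311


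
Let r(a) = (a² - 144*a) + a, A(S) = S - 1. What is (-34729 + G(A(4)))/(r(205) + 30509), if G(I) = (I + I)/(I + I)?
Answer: -34728/43219 ≈ -0.80354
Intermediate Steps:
A(S) = -1 + S
r(a) = a² - 143*a
G(I) = 1 (G(I) = (2*I)/((2*I)) = (2*I)*(1/(2*I)) = 1)
(-34729 + G(A(4)))/(r(205) + 30509) = (-34729 + 1)/(205*(-143 + 205) + 30509) = -34728/(205*62 + 30509) = -34728/(12710 + 30509) = -34728/43219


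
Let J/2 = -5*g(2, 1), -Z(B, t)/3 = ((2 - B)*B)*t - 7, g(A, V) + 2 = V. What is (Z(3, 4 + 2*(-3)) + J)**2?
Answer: 169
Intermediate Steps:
g(A, V) = -2 + V
Z(B, t) = 21 - 3*B*t*(2 - B) (Z(B, t) = -3*(((2 - B)*B)*t - 7) = -3*((B*(2 - B))*t - 7) = -3*(B*t*(2 - B) - 7) = -3*(-7 + B*t*(2 - B)) = 21 - 3*B*t*(2 - B))
J = 10 (J = 2*(-5*(-2 + 1)) = 2*(-5*(-1)) = 2*5 = 10)
(Z(3, 4 + 2*(-3)) + J)**2 = ((21 - 6*3*(4 + 2*(-3)) + 3*(4 + 2*(-3))*3**2) + 10)**2 = ((21 - 6*3*(4 - 6) + 3*(4 - 6)*9) + 10)**2 = ((21 - 6*3*(-2) + 3*(-2)*9) + 10)**2 = ((21 + 36 - 54) + 10)**2 = (3 + 10)**2 = 13**2 = 169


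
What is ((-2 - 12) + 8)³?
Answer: -216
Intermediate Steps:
((-2 - 12) + 8)³ = (-14 + 8)³ = (-6)³ = -216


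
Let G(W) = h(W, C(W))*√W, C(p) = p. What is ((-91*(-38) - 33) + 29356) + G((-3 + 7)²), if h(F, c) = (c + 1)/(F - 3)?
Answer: 426221/13 ≈ 32786.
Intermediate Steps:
h(F, c) = (1 + c)/(-3 + F)
G(W) = √W*(1 + W)/(-3 + W) (G(W) = ((1 + W)/(-3 + W))*√W = √W*(1 + W)/(-3 + W))
((-91*(-38) - 33) + 29356) + G((-3 + 7)²) = ((-91*(-38) - 33) + 29356) + √((-3 + 7)²)*(1 + (-3 + 7)²)/(-3 + (-3 + 7)²) = ((3458 - 33) + 29356) + √(4²)*(1 + 4²)/(-3 + 4²) = (3425 + 29356) + √16*(1 + 16)/(-3 + 16) = 32781 + 4*17/13 = 32781 + 4*(1/13)*17 = 32781 + 68/13 = 426221/13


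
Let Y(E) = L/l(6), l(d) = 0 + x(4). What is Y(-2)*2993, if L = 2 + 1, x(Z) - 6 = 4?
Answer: 8979/10 ≈ 897.90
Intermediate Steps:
x(Z) = 10 (x(Z) = 6 + 4 = 10)
l(d) = 10 (l(d) = 0 + 10 = 10)
L = 3
Y(E) = 3/10
Y(-2)*2993 = (3/10)*2993 = 8979/10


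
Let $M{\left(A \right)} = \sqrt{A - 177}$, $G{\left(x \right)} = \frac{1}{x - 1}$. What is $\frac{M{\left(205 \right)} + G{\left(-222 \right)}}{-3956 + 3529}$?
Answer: $\frac{1}{95221} - \frac{2 \sqrt{7}}{427} \approx -0.012382$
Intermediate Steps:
$G{\left(x \right)} = \frac{1}{-1 + x}$
$M{\left(A \right)} = \sqrt{-177 + A}$
$\frac{M{\left(205 \right)} + G{\left(-222 \right)}}{-3956 + 3529} = \frac{\sqrt{-177 + 205} + \frac{1}{-1 - 222}}{-3956 + 3529} = \frac{\sqrt{28} + \frac{1}{-223}}{-427} = \left(2 \sqrt{7} - \frac{1}{223}\right) \left(- \frac{1}{427}\right) = \left(- \frac{1}{223} + 2 \sqrt{7}\right) \left(- \frac{1}{427}\right) = \frac{1}{95221} - \frac{2 \sqrt{7}}{427}$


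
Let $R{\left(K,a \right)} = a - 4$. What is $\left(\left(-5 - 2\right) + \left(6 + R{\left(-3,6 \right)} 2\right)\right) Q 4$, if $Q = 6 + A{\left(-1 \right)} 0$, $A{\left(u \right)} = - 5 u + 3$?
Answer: $72$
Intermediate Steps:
$R{\left(K,a \right)} = -4 + a$
$A{\left(u \right)} = 3 - 5 u$
$Q = 6$ ($Q = 6 + \left(3 - -5\right) 0 = 6 + \left(3 + 5\right) 0 = 6 + 8 \cdot 0 = 6 + 0 = 6$)
$\left(\left(-5 - 2\right) + \left(6 + R{\left(-3,6 \right)} 2\right)\right) Q 4 = \left(\left(-5 - 2\right) + \left(6 + \left(-4 + 6\right) 2\right)\right) 6 \cdot 4 = \left(-7 + \left(6 + 2 \cdot 2\right)\right) 6 \cdot 4 = \left(-7 + \left(6 + 4\right)\right) 6 \cdot 4 = \left(-7 + 10\right) 6 \cdot 4 = 3 \cdot 6 \cdot 4 = 18 \cdot 4 = 72$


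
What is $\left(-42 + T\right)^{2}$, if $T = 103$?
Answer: $3721$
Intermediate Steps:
$\left(-42 + T\right)^{2} = \left(-42 + 103\right)^{2} = 61^{2} = 3721$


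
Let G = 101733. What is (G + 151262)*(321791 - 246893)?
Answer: 18948819510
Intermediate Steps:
(G + 151262)*(321791 - 246893) = (101733 + 151262)*(321791 - 246893) = 252995*74898 = 18948819510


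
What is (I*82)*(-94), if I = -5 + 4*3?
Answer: -53956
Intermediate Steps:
I = 7 (I = -5 + 12 = 7)
(I*82)*(-94) = (7*82)*(-94) = 574*(-94) = -53956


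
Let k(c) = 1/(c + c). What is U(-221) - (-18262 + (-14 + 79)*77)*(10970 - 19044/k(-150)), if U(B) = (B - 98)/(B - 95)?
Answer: 23979761654359/316 ≈ 7.5885e+10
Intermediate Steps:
U(B) = (-98 + B)/(-95 + B)
k(c) = 1/(2*c)
U(-221) - (-18262 + (-14 + 79)*77)*(10970 - 19044/k(-150)) = (-98 - 221)/(-95 - 221) - (-18262 + (-14 + 79)*77)*(10970 - 19044/((½)/(-150))) = -319/(-316) - (-18262 + 65*77)*(10970 - 19044/((½)*(-1/150))) = -1/316*(-319) - (-18262 + 5005)*(10970 - 19044/(-1/300)) = 319/316 - (-13257)*(10970 - 19044*(-300)) = 319/316 - (-13257)*(10970 + 5713200) = 319/316 - (-13257)*5724170 = 319/316 - 1*(-75885321690) = 319/316 + 75885321690 = 23979761654359/316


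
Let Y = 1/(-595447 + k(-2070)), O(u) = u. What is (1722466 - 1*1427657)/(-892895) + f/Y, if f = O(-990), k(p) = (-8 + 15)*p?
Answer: 539163600344041/892895 ≈ 6.0384e+8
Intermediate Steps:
k(p) = 7*p
Y = -1/609937 (Y = 1/(-595447 + 7*(-2070)) = 1/(-595447 - 14490) = 1/(-609937) = -1/609937 ≈ -1.6395e-6)
f = -990
(1722466 - 1*1427657)/(-892895) + f/Y = (1722466 - 1*1427657)/(-892895) - 990/(-1/609937) = (1722466 - 1427657)*(-1/892895) - 990*(-609937) = 294809*(-1/892895) + 603837630 = -294809/892895 + 603837630 = 539163600344041/892895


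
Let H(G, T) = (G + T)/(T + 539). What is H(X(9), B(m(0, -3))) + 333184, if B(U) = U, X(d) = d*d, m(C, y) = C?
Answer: 179586257/539 ≈ 3.3318e+5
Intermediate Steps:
X(d) = d²
H(G, T) = (G + T)/(539 + T)
H(X(9), B(m(0, -3))) + 333184 = (9² + 0)/(539 + 0) + 333184 = (81 + 0)/539 + 333184 = (1/539)*81 + 333184 = 81/539 + 333184 = 179586257/539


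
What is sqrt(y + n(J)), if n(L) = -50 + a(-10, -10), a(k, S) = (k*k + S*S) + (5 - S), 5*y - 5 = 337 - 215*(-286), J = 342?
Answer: sqrt(313285)/5 ≈ 111.94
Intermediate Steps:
y = 61832/5 (y = 1 + (337 - 215*(-286))/5 = 1 + (337 + 61490)/5 = 1 + (1/5)*61827 = 1 + 61827/5 = 61832/5 ≈ 12366.)
a(k, S) = 5 + S**2 + k**2 - S (a(k, S) = (k**2 + S**2) + (5 - S) = (S**2 + k**2) + (5 - S) = 5 + S**2 + k**2 - S)
n(L) = 165 (n(L) = -50 + (5 + (-10)**2 + (-10)**2 - 1*(-10)) = -50 + (5 + 100 + 100 + 10) = -50 + 215 = 165)
sqrt(y + n(J)) = sqrt(61832/5 + 165) = sqrt(62657/5) = sqrt(313285)/5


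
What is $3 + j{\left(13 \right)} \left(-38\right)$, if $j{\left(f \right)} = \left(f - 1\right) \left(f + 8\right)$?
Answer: $-9573$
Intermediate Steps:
$j{\left(f \right)} = \left(-1 + f\right) \left(8 + f\right)$
$3 + j{\left(13 \right)} \left(-38\right) = 3 + \left(-8 + 13^{2} + 7 \cdot 13\right) \left(-38\right) = 3 + \left(-8 + 169 + 91\right) \left(-38\right) = 3 + 252 \left(-38\right) = 3 - 9576 = -9573$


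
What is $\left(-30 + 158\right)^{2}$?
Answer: $16384$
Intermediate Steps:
$\left(-30 + 158\right)^{2} = 128^{2} = 16384$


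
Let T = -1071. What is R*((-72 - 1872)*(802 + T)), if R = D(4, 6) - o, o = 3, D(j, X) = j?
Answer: 522936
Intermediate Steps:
R = 1 (R = 4 - 1*3 = 4 - 3 = 1)
R*((-72 - 1872)*(802 + T)) = 1*((-72 - 1872)*(802 - 1071)) = 1*(-1944*(-269)) = 1*522936 = 522936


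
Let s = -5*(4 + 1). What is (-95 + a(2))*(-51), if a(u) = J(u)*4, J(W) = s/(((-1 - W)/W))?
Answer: 1445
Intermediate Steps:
s = -25 (s = -5*5 = -25)
J(W) = -25*W/(-1 - W)
a(u) = 100*u/(1 + u) (a(u) = (25*u/(1 + u))*4 = 100*u/(1 + u))
(-95 + a(2))*(-51) = (-95 + 100*2/(1 + 2))*(-51) = (-95 + 100*2/3)*(-51) = (-95 + 100*2*(⅓))*(-51) = (-95 + 200/3)*(-51) = -85/3*(-51) = 1445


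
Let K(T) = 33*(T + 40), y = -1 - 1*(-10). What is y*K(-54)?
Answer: -4158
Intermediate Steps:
y = 9 (y = -1 + 10 = 9)
K(T) = 1320 + 33*T (K(T) = 33*(40 + T) = 1320 + 33*T)
y*K(-54) = 9*(1320 + 33*(-54)) = 9*(1320 - 1782) = 9*(-462) = -4158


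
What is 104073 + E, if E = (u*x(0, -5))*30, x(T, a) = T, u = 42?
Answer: 104073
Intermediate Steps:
E = 0 (E = (42*0)*30 = 0*30 = 0)
104073 + E = 104073 + 0 = 104073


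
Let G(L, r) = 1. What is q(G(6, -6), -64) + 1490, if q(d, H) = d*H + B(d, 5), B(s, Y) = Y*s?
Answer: 1431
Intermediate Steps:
q(d, H) = 5*d + H*d (q(d, H) = d*H + 5*d = H*d + 5*d = 5*d + H*d)
q(G(6, -6), -64) + 1490 = 1*(5 - 64) + 1490 = 1*(-59) + 1490 = -59 + 1490 = 1431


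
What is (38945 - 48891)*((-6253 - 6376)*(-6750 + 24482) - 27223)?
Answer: 2227552418846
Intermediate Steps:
(38945 - 48891)*((-6253 - 6376)*(-6750 + 24482) - 27223) = -9946*(-12629*17732 - 27223) = -9946*(-223937428 - 27223) = -9946*(-223964651) = 2227552418846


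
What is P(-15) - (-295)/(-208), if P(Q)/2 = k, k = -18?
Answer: -7783/208 ≈ -37.418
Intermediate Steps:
P(Q) = -36 (P(Q) = 2*(-18) = -36)
P(-15) - (-295)/(-208) = -36 - (-295)/(-208) = -36 - (-295)*(-1)/208 = -36 - 1*295/208 = -36 - 295/208 = -7783/208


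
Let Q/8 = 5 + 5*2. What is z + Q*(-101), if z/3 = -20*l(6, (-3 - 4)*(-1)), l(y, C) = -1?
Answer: -12060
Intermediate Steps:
z = 60 (z = 3*(-20*(-1)) = 3*20 = 60)
Q = 120 (Q = 8*(5 + 5*2) = 8*(5 + 10) = 8*15 = 120)
z + Q*(-101) = 60 + 120*(-101) = 60 - 12120 = -12060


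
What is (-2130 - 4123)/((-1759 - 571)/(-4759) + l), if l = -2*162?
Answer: 29758027/1539586 ≈ 19.329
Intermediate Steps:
l = -324
(-2130 - 4123)/((-1759 - 571)/(-4759) + l) = (-2130 - 4123)/((-1759 - 571)/(-4759) - 324) = -6253/(-2330*(-1/4759) - 324) = -6253/(2330/4759 - 324) = -6253/(-1539586/4759) = -6253*(-4759/1539586) = 29758027/1539586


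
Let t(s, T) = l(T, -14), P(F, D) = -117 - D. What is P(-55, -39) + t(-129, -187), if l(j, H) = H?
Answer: -92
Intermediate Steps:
t(s, T) = -14
P(-55, -39) + t(-129, -187) = (-117 - 1*(-39)) - 14 = (-117 + 39) - 14 = -78 - 14 = -92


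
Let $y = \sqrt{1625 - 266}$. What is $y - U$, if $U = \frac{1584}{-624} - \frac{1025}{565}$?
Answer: $\frac{6394}{1469} + 3 \sqrt{151} \approx 41.217$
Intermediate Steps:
$y = 3 \sqrt{151}$ ($y = \sqrt{1359} = 3 \sqrt{151} \approx 36.865$)
$U = - \frac{6394}{1469}$ ($U = 1584 \left(- \frac{1}{624}\right) - \frac{205}{113} = - \frac{33}{13} - \frac{205}{113} = - \frac{6394}{1469} \approx -4.3526$)
$y - U = 3 \sqrt{151} - - \frac{6394}{1469} = 3 \sqrt{151} + \frac{6394}{1469} = \frac{6394}{1469} + 3 \sqrt{151}$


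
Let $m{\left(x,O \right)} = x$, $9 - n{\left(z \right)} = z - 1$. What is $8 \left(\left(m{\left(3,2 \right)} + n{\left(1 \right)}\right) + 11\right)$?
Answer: $184$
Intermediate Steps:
$n{\left(z \right)} = 10 - z$ ($n{\left(z \right)} = 9 - \left(z - 1\right) = 9 - \left(-1 + z\right) = 10 - z$)
$8 \left(\left(m{\left(3,2 \right)} + n{\left(1 \right)}\right) + 11\right) = 8 \left(\left(3 + \left(10 - 1\right)\right) + 11\right) = 8 \left(\left(3 + 9\right) + 11\right) = 8 \left(12 + 11\right) = 8 \cdot 23 = 184$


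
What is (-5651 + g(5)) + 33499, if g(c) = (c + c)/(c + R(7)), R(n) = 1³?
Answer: 83549/3 ≈ 27850.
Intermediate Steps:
R(n) = 1
g(c) = 2*c/(1 + c) (g(c) = (c + c)/(c + 1) = (2*c)/(1 + c) = 2*c/(1 + c))
(-5651 + g(5)) + 33499 = (-5651 + 2*5/(1 + 5)) + 33499 = (-5651 + 2*5/6) + 33499 = (-5651 + 2*5*(⅙)) + 33499 = (-5651 + 5/3) + 33499 = -16948/3 + 33499 = 83549/3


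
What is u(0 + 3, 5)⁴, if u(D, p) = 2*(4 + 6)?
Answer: 160000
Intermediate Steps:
u(D, p) = 20 (u(D, p) = 2*10 = 20)
u(0 + 3, 5)⁴ = 20⁴ = 160000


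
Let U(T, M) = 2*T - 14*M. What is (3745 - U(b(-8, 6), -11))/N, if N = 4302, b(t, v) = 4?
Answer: 3583/4302 ≈ 0.83287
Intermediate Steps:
U(T, M) = -14*M + 2*T
(3745 - U(b(-8, 6), -11))/N = (3745 - (-14*(-11) + 2*4))/4302 = (3745 - (154 + 8))*(1/4302) = (3745 - 1*162)*(1/4302) = (3745 - 162)*(1/4302) = 3583*(1/4302) = 3583/4302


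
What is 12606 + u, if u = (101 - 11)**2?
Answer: 20706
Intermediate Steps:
u = 8100 (u = 90**2 = 8100)
12606 + u = 12606 + 8100 = 20706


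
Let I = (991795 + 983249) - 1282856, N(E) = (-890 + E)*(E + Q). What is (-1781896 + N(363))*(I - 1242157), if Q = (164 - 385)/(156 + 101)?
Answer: 278831622249978/257 ≈ 1.0849e+12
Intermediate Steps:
Q = -221/257 ≈ -0.85992
N(E) = (-890 + E)*(-221/257 + E) (N(E) = (-890 + E)*(E - 221/257) = (-890 + E)*(-221/257 + E))
I = 692188 (I = 1975044 - 1282856 = 692188)
(-1781896 + N(363))*(I - 1242157) = (-1781896 + (196690/257 + 363**2 - 228951/257*363))*(692188 - 1242157) = (-1781896 + (196690/257 + 131769 - 83109213/257))*(-549969) = (-1781896 - 49047890/257)*(-549969) = -506995162/257*(-549969) = 278831622249978/257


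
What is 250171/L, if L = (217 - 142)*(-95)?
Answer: -250171/7125 ≈ -35.112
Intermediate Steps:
L = -7125 (L = 75*(-95) = -7125)
250171/L = 250171/(-7125) = 250171*(-1/7125) = -250171/7125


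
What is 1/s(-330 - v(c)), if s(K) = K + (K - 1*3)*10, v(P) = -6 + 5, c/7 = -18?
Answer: -1/3649 ≈ -0.00027405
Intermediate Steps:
c = -126 (c = 7*(-18) = -126)
v(P) = -1
s(K) = -30 + 11*K (s(K) = K + (K - 3)*10 = K + (-3 + K)*10 = K + (-30 + 10*K) = -30 + 11*K)
1/s(-330 - v(c)) = 1/(-30 + 11*(-330 - 1*(-1))) = 1/(-30 + 11*(-330 + 1)) = 1/(-30 + 11*(-329)) = 1/(-30 - 3619) = 1/(-3649) = -1/3649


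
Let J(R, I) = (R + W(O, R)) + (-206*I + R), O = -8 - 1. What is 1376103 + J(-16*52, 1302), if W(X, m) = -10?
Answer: 1106217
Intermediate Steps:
O = -9
J(R, I) = -10 - 206*I + 2*R (J(R, I) = (R - 10) + (-206*I + R) = (-10 + R) + (R - 206*I) = -10 - 206*I + 2*R)
1376103 + J(-16*52, 1302) = 1376103 + (-10 - 206*1302 + 2*(-16*52)) = 1376103 + (-10 - 268212 + 2*(-832)) = 1376103 + (-10 - 268212 - 1664) = 1376103 - 269886 = 1106217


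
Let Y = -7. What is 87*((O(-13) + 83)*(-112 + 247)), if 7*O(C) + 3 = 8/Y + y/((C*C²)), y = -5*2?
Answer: 104196425220/107653 ≈ 9.6789e+5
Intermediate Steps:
y = -10
O(C) = -29/49 - 10/(7*C³) (O(C) = -3/7 + (8/(-7) - 10/C³)/7 = -3/7 + (8*(-⅐) - 10/C³)/7 = -3/7 + (-8/7 - 10/C³)/7 = -3/7 + (-8/49 - 10/(7*C³)) = -29/49 - 10/(7*C³))
87*((O(-13) + 83)*(-112 + 247)) = 87*(((-29/49 - 10/7/(-13)³) + 83)*(-112 + 247)) = 87*(((-29/49 - 10/7*(-1/2197)) + 83)*135) = 87*(((-29/49 + 10/15379) + 83)*135) = 87*((-63643/107653 + 83)*135) = 87*((8871556/107653)*135) = 87*(1197660060/107653) = 104196425220/107653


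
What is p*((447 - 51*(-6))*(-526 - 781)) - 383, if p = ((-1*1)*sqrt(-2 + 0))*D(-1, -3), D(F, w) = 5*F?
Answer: -383 - 4920855*I*sqrt(2) ≈ -383.0 - 6.9591e+6*I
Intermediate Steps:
p = 5*I*sqrt(2) (p = ((-1*1)*sqrt(-2 + 0))*(5*(-1)) = -sqrt(-2)*(-5) = -I*sqrt(2)*(-5) = 5*I*sqrt(2) ≈ 7.0711*I)
p*((447 - 51*(-6))*(-526 - 781)) - 383 = (5*I*sqrt(2))*((447 - 51*(-6))*(-526 - 781)) - 383 = (5*I*sqrt(2))*((447 + 306)*(-1307)) - 383 = (5*I*sqrt(2))*(753*(-1307)) - 383 = (5*I*sqrt(2))*(-984171) - 383 = -4920855*I*sqrt(2) - 383 = -383 - 4920855*I*sqrt(2)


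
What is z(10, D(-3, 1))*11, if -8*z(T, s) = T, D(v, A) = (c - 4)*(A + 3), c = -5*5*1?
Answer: -55/4 ≈ -13.750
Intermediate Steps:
c = -25 (c = -25*1 = -25)
D(v, A) = -87 - 29*A (D(v, A) = (-25 - 4)*(A + 3) = -29*(3 + A) = -87 - 29*A)
z(T, s) = -T/8
z(10, D(-3, 1))*11 = -⅛*10*11 = -5/4*11 = -55/4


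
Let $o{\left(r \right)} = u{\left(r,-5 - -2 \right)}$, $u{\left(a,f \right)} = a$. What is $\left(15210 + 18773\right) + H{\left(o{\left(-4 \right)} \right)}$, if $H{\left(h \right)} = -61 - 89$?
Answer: $33833$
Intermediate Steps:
$o{\left(r \right)} = r$
$H{\left(h \right)} = -150$
$\left(15210 + 18773\right) + H{\left(o{\left(-4 \right)} \right)} = \left(15210 + 18773\right) - 150 = 33983 - 150 = 33833$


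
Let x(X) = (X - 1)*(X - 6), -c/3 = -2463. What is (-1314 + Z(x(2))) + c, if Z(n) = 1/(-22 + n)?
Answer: 157949/26 ≈ 6075.0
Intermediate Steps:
c = 7389 (c = -3*(-2463) = 7389)
x(X) = (-1 + X)*(-6 + X)
(-1314 + Z(x(2))) + c = (-1314 + 1/(-22 + (6 + 2**2 - 7*2))) + 7389 = (-1314 + 1/(-22 + (6 + 4 - 14))) + 7389 = (-1314 + 1/(-22 - 4)) + 7389 = (-1314 + 1/(-26)) + 7389 = (-1314 - 1/26) + 7389 = -34165/26 + 7389 = 157949/26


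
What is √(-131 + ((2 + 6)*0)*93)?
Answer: I*√131 ≈ 11.446*I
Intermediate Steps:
√(-131 + ((2 + 6)*0)*93) = √(-131 + (8*0)*93) = √(-131 + 0*93) = √(-131 + 0) = √(-131) = I*√131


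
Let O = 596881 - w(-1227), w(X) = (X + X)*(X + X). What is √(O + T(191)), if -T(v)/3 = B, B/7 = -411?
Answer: 2*I*√1354151 ≈ 2327.4*I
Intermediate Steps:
w(X) = 4*X² (w(X) = (2*X)*(2*X) = 4*X²)
O = -5425235 (O = 596881 - 4*(-1227)² = 596881 - 4*1505529 = 596881 - 1*6022116 = 596881 - 6022116 = -5425235)
B = -2877 (B = 7*(-411) = -2877)
T(v) = 8631 (T(v) = -3*(-2877) = 8631)
√(O + T(191)) = √(-5425235 + 8631) = √(-5416604) = 2*I*√1354151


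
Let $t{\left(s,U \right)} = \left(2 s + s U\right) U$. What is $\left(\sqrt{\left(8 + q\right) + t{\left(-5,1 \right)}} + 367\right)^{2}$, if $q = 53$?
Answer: $\left(367 + \sqrt{46}\right)^{2} \approx 1.3971 \cdot 10^{5}$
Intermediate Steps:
$t{\left(s,U \right)} = U \left(2 s + U s\right)$ ($t{\left(s,U \right)} = \left(2 s + U s\right) U = U \left(2 s + U s\right)$)
$\left(\sqrt{\left(8 + q\right) + t{\left(-5,1 \right)}} + 367\right)^{2} = \left(\sqrt{\left(8 + 53\right) + 1 \left(-5\right) \left(2 + 1\right)} + 367\right)^{2} = \left(\sqrt{61 + 1 \left(-5\right) 3} + 367\right)^{2} = \left(\sqrt{61 - 15} + 367\right)^{2} = \left(\sqrt{46} + 367\right)^{2} = \left(367 + \sqrt{46}\right)^{2}$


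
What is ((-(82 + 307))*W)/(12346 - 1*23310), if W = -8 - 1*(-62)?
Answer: 10503/5482 ≈ 1.9159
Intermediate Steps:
W = 54 (W = -8 + 62 = 54)
((-(82 + 307))*W)/(12346 - 1*23310) = (-(82 + 307)*54)/(12346 - 1*23310) = (-1*389*54)/(12346 - 23310) = -389*54/(-10964) = -21006*(-1/10964) = 10503/5482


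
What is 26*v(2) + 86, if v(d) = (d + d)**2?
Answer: 502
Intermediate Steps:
v(d) = 4*d**2 (v(d) = (2*d)**2 = 4*d**2)
26*v(2) + 86 = 26*(4*2**2) + 86 = 26*(4*4) + 86 = 26*16 + 86 = 416 + 86 = 502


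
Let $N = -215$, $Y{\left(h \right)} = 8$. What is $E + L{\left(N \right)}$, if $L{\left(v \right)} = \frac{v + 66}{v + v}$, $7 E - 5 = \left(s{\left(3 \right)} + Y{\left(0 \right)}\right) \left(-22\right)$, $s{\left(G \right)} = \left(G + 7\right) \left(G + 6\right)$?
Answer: $- \frac{923887}{3010} \approx -306.94$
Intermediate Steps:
$s{\left(G \right)} = \left(6 + G\right) \left(7 + G\right)$ ($s{\left(G \right)} = \left(7 + G\right) \left(6 + G\right) = \left(6 + G\right) \left(7 + G\right)$)
$E = - \frac{2151}{7}$ ($E = \frac{5}{7} + \frac{\left(\left(42 + 3^{2} + 13 \cdot 3\right) + 8\right) \left(-22\right)}{7} = \frac{5}{7} + \frac{\left(\left(42 + 9 + 39\right) + 8\right) \left(-22\right)}{7} = \frac{5}{7} + \frac{\left(90 + 8\right) \left(-22\right)}{7} = \frac{5}{7} + \frac{98 \left(-22\right)}{7} = \frac{5}{7} + \frac{1}{7} \left(-2156\right) = \frac{5}{7} - 308 = - \frac{2151}{7} \approx -307.29$)
$L{\left(v \right)} = \frac{66 + v}{2 v}$
$E + L{\left(N \right)} = - \frac{2151}{7} + \frac{66 - 215}{2 \left(-215\right)} = - \frac{2151}{7} + \frac{1}{2} \left(- \frac{1}{215}\right) \left(-149\right) = - \frac{2151}{7} + \frac{149}{430} = - \frac{923887}{3010}$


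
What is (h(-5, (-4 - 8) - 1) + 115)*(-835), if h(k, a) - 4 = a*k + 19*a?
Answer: 52605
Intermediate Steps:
h(k, a) = 4 + 19*a + a*k (h(k, a) = 4 + (a*k + 19*a) = 4 + (19*a + a*k) = 4 + 19*a + a*k)
(h(-5, (-4 - 8) - 1) + 115)*(-835) = ((4 + 19*((-4 - 8) - 1) + ((-4 - 8) - 1)*(-5)) + 115)*(-835) = ((4 + 19*(-12 - 1) + (-12 - 1)*(-5)) + 115)*(-835) = ((4 + 19*(-13) - 13*(-5)) + 115)*(-835) = ((4 - 247 + 65) + 115)*(-835) = (-178 + 115)*(-835) = -63*(-835) = 52605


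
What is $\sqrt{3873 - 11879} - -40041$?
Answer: $40041 + i \sqrt{8006} \approx 40041.0 + 89.476 i$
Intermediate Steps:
$\sqrt{3873 - 11879} - -40041 = \sqrt{-8006} + 40041 = i \sqrt{8006} + 40041 = 40041 + i \sqrt{8006}$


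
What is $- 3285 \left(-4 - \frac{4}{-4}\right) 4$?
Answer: $39420$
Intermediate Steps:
$- 3285 \left(-4 - \frac{4}{-4}\right) 4 = - 3285 \left(-4 - -1\right) 4 = - 3285 \left(-4 + 1\right) 4 = - 3285 \left(\left(-3\right) 4\right) = \left(-3285\right) \left(-12\right) = 39420$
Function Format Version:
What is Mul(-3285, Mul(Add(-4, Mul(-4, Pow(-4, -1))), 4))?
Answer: 39420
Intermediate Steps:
Mul(-3285, Mul(Add(-4, Mul(-4, Pow(-4, -1))), 4)) = Mul(-3285, Mul(Add(-4, Mul(-4, Rational(-1, 4))), 4)) = Mul(-3285, Mul(Add(-4, 1), 4)) = Mul(-3285, Mul(-3, 4)) = Mul(-3285, -12) = 39420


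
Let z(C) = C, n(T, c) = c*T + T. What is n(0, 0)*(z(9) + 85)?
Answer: 0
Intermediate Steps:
n(T, c) = T + T*c (n(T, c) = T*c + T = T + T*c)
n(0, 0)*(z(9) + 85) = (0*(1 + 0))*(9 + 85) = (0*1)*94 = 0*94 = 0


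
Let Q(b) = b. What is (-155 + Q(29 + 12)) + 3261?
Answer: 3147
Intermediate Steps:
(-155 + Q(29 + 12)) + 3261 = (-155 + (29 + 12)) + 3261 = (-155 + 41) + 3261 = -114 + 3261 = 3147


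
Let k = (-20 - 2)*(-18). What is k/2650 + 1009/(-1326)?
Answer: -1074377/1756950 ≈ -0.61150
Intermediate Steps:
k = 396 (k = -22*(-18) = 396)
k/2650 + 1009/(-1326) = 396/2650 + 1009/(-1326) = 396*(1/2650) + 1009*(-1/1326) = 198/1325 - 1009/1326 = -1074377/1756950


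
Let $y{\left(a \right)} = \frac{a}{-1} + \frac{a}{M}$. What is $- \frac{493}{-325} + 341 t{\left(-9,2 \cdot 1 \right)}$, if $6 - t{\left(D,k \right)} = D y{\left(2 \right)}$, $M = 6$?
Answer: $- \frac{996932}{325} \approx -3067.5$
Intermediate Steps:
$y{\left(a \right)} = - \frac{5 a}{6}$ ($y{\left(a \right)} = \frac{a}{-1} + \frac{a}{6} = a \left(-1\right) + a \frac{1}{6} = - a + \frac{a}{6} = - \frac{5 a}{6}$)
$t{\left(D,k \right)} = 6 + \frac{5 D}{3}$ ($t{\left(D,k \right)} = 6 - D \left(\left(- \frac{5}{6}\right) 2\right) = 6 - D \left(- \frac{5}{3}\right) = 6 - - \frac{5 D}{3} = 6 + \frac{5 D}{3}$)
$- \frac{493}{-325} + 341 t{\left(-9,2 \cdot 1 \right)} = - \frac{493}{-325} + 341 \left(6 + \frac{5}{3} \left(-9\right)\right) = \left(-493\right) \left(- \frac{1}{325}\right) + 341 \left(6 - 15\right) = \frac{493}{325} + 341 \left(-9\right) = \frac{493}{325} - 3069 = - \frac{996932}{325}$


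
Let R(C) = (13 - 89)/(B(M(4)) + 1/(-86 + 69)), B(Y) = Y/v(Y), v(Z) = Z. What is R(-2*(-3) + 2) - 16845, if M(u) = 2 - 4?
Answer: -67703/4 ≈ -16926.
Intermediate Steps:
M(u) = -2
B(Y) = 1 (B(Y) = Y/Y = 1)
R(C) = -323/4 (R(C) = (13 - 89)/(1 + 1/(-86 + 69)) = -76/(1 + 1/(-17)) = -76/(1 - 1/17) = -76/16/17 = -76*17/16 = -323/4)
R(-2*(-3) + 2) - 16845 = -323/4 - 16845 = -67703/4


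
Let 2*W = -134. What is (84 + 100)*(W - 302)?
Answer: -67896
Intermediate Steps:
W = -67 (W = (1/2)*(-134) = -67)
(84 + 100)*(W - 302) = (84 + 100)*(-67 - 302) = 184*(-369) = -67896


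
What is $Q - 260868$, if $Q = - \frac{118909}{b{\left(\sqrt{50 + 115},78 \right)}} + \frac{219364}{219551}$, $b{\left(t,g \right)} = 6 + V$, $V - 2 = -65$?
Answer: $- \frac{3238489231669}{12514407} \approx -2.5878 \cdot 10^{5}$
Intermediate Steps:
$V = -63$ ($V = 2 - 65 = -63$)
$b{\left(t,g \right)} = -57$ ($b{\left(t,g \right)} = 6 - 63 = -57$)
$Q = \frac{26119093607}{12514407}$ ($Q = - \frac{118909}{-57} + \frac{219364}{219551} = \left(-118909\right) \left(- \frac{1}{57}\right) + 219364 \cdot \frac{1}{219551} = \frac{118909}{57} + \frac{219364}{219551} = \frac{26119093607}{12514407} \approx 2087.1$)
$Q - 260868 = \frac{26119093607}{12514407} - 260868 = - \frac{3238489231669}{12514407}$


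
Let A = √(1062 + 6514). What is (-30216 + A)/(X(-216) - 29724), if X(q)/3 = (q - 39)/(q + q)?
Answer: 1450368/1426667 - 96*√1894/1426667 ≈ 1.0137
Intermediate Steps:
A = 2*√1894 (A = √7576 = 2*√1894 ≈ 87.040)
X(q) = 3*(-39 + q)/(2*q) (X(q) = 3*((q - 39)/(q + q)) = 3*((-39 + q)/((2*q))) = 3*((-39 + q)*(1/(2*q))) = 3*((-39 + q)/(2*q)) = 3*(-39 + q)/(2*q))
(-30216 + A)/(X(-216) - 29724) = (-30216 + 2*√1894)/((3/2)*(-39 - 216)/(-216) - 29724) = (-30216 + 2*√1894)/((3/2)*(-1/216)*(-255) - 29724) = (-30216 + 2*√1894)/(85/48 - 29724) = (-30216 + 2*√1894)/(-1426667/48) = (-30216 + 2*√1894)*(-48/1426667) = 1450368/1426667 - 96*√1894/1426667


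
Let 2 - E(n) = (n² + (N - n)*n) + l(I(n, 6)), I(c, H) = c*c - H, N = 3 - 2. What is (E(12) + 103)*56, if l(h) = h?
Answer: -2520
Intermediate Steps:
N = 1
I(c, H) = c² - H
E(n) = 8 - 2*n² - n*(1 - n) (E(n) = 2 - ((n² + (1 - n)*n) + (n² - 1*6)) = 2 - ((n² + n*(1 - n)) + (n² - 6)) = 2 - ((n² + n*(1 - n)) + (-6 + n²)) = 2 - (-6 + 2*n² + n*(1 - n)) = 2 + (6 - 2*n² - n*(1 - n)) = 8 - 2*n² - n*(1 - n))
(E(12) + 103)*56 = ((8 - 1*12 - 1*12²) + 103)*56 = ((8 - 12 - 1*144) + 103)*56 = ((8 - 12 - 144) + 103)*56 = (-148 + 103)*56 = -45*56 = -2520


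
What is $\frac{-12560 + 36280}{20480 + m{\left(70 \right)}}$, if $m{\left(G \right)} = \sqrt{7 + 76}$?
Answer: $\frac{485785600}{419430317} - \frac{23720 \sqrt{83}}{419430317} \approx 1.1577$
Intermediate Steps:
$m{\left(G \right)} = \sqrt{83}$
$\frac{-12560 + 36280}{20480 + m{\left(70 \right)}} = \frac{-12560 + 36280}{20480 + \sqrt{83}} = \frac{23720}{20480 + \sqrt{83}}$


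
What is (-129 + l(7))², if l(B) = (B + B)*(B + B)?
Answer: 4489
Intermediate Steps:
l(B) = 4*B² (l(B) = (2*B)*(2*B) = 4*B²)
(-129 + l(7))² = (-129 + 4*7²)² = (-129 + 4*49)² = (-129 + 196)² = 67² = 4489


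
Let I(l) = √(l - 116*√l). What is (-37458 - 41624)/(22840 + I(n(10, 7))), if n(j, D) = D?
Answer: -79082/(22840 + √(7 - 116*√7)) ≈ -3.4624 + 0.0026253*I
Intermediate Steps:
(-37458 - 41624)/(22840 + I(n(10, 7))) = (-37458 - 41624)/(22840 + √(7 - 116*√7)) = -79082/(22840 + √(7 - 116*√7))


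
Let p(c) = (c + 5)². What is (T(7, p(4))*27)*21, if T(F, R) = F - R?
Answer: -41958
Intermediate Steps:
p(c) = (5 + c)²
(T(7, p(4))*27)*21 = ((7 - (5 + 4)²)*27)*21 = ((7 - 1*9²)*27)*21 = ((7 - 1*81)*27)*21 = ((7 - 81)*27)*21 = -74*27*21 = -1998*21 = -41958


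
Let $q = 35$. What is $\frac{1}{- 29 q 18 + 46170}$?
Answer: $\frac{1}{27900} \approx 3.5842 \cdot 10^{-5}$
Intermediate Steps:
$\frac{1}{- 29 q 18 + 46170} = \frac{1}{\left(-29\right) 35 \cdot 18 + 46170} = \frac{1}{\left(-1015\right) 18 + 46170} = \frac{1}{-18270 + 46170} = \frac{1}{27900}$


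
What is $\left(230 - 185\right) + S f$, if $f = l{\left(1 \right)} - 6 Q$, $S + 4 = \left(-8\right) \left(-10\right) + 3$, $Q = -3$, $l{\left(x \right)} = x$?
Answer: $1546$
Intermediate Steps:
$S = 79$ ($S = -4 + \left(\left(-8\right) \left(-10\right) + 3\right) = -4 + \left(80 + 3\right) = -4 + 83 = 79$)
$f = 19$ ($f = 1 - -18 = 1 + 18 = 19$)
$\left(230 - 185\right) + S f = \left(230 - 185\right) + 79 \cdot 19 = \left(230 - 185\right) + 1501 = 45 + 1501 = 1546$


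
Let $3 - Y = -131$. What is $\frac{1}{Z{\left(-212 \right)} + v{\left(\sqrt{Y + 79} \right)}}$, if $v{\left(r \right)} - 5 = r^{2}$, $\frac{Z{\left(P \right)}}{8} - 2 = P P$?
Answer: $\frac{1}{359786} \approx 2.7794 \cdot 10^{-6}$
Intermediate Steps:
$Y = 134$ ($Y = 3 - -131 = 3 + 131 = 134$)
$Z{\left(P \right)} = 16 + 8 P^{2}$ ($Z{\left(P \right)} = 16 + 8 P P = 16 + 8 P^{2}$)
$v{\left(r \right)} = 5 + r^{2}$
$\frac{1}{Z{\left(-212 \right)} + v{\left(\sqrt{Y + 79} \right)}} = \frac{1}{\left(16 + 8 \left(-212\right)^{2}\right) + \left(5 + \left(\sqrt{134 + 79}\right)^{2}\right)} = \frac{1}{\left(16 + 8 \cdot 44944\right) + \left(5 + \left(\sqrt{213}\right)^{2}\right)} = \frac{1}{\left(16 + 359552\right) + \left(5 + 213\right)} = \frac{1}{359568 + 218} = \frac{1}{359786}$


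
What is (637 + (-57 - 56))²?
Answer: 274576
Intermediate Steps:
(637 + (-57 - 56))² = (637 - 113)² = 524² = 274576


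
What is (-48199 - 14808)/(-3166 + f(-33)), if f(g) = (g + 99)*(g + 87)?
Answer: -63007/398 ≈ -158.31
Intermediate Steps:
f(g) = (87 + g)*(99 + g) (f(g) = (99 + g)*(87 + g) = (87 + g)*(99 + g))
(-48199 - 14808)/(-3166 + f(-33)) = (-48199 - 14808)/(-3166 + (8613 + (-33)² + 186*(-33))) = -63007/(-3166 + (8613 + 1089 - 6138)) = -63007/(-3166 + 3564) = -63007/398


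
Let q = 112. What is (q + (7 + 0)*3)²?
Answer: 17689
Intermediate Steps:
(q + (7 + 0)*3)² = (112 + (7 + 0)*3)² = (112 + 7*3)² = (112 + 21)² = 133² = 17689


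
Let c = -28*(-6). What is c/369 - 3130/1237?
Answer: -315718/152151 ≈ -2.0750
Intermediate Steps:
c = 168
c/369 - 3130/1237 = 168/369 - 3130/1237 = 168*(1/369) - 3130*1/1237 = 56/123 - 3130/1237 = -315718/152151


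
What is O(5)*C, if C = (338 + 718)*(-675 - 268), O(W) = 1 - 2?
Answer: 995808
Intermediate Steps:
O(W) = -1
C = -995808 (C = 1056*(-943) = -995808)
O(5)*C = -1*(-995808) = 995808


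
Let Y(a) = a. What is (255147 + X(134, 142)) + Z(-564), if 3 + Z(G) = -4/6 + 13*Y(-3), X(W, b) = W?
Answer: 765715/3 ≈ 2.5524e+5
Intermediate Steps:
Z(G) = -128/3 (Z(G) = -3 + (-4/6 + 13*(-3)) = -3 + (-4*⅙ - 39) = -3 + (-⅔ - 39) = -3 - 119/3 = -128/3)
(255147 + X(134, 142)) + Z(-564) = (255147 + 134) - 128/3 = 255281 - 128/3 = 765715/3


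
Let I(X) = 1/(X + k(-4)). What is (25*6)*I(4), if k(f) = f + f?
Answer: -75/2 ≈ -37.500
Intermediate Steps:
k(f) = 2*f
I(X) = 1/(-8 + X) (I(X) = 1/(X + 2*(-4)) = 1/(X - 8) = 1/(-8 + X))
(25*6)*I(4) = (25*6)/(-8 + 4) = 150/(-4) = 150*(-1/4) = -75/2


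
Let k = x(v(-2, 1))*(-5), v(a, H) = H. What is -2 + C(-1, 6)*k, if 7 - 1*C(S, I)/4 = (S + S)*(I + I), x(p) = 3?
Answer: -1862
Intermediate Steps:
C(S, I) = 28 - 16*I*S (C(S, I) = 28 - 4*(S + S)*(I + I) = 28 - 4*2*S*2*I = 28 - 16*I*S)
k = -15 (k = 3*(-5) = -15)
-2 + C(-1, 6)*k = -2 + (28 - 16*6*(-1))*(-15) = -2 + (28 + 96)*(-15) = -2 + 124*(-15) = -2 - 1860 = -1862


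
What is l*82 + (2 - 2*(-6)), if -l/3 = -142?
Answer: 34946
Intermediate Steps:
l = 426 (l = -3*(-142) = 426)
l*82 + (2 - 2*(-6)) = 426*82 + (2 - 2*(-6)) = 34932 + (2 + 12) = 34932 + 14 = 34946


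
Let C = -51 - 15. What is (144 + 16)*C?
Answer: -10560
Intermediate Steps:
C = -66
(144 + 16)*C = (144 + 16)*(-66) = 160*(-66) = -10560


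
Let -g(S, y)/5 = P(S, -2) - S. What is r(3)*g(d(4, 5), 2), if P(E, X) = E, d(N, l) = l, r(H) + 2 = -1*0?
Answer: 0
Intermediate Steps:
r(H) = -2 (r(H) = -2 - 1*0 = -2 + 0 = -2)
g(S, y) = 0 (g(S, y) = -5*(S - S) = -5*0 = 0)
r(3)*g(d(4, 5), 2) = -2*0 = 0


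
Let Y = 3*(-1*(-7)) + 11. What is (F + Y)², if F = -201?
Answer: 28561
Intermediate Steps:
Y = 32 (Y = 3*7 + 11 = 21 + 11 = 32)
(F + Y)² = (-201 + 32)² = (-169)² = 28561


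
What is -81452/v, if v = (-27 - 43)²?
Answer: -2909/175 ≈ -16.623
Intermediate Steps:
v = 4900 (v = (-70)² = 4900)
-81452/v = -81452/4900 = -81452*1/4900 = -2909/175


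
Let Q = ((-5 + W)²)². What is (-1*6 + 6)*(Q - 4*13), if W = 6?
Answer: 0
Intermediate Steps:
Q = 1 (Q = ((-5 + 6)²)² = (1²)² = 1² = 1)
(-1*6 + 6)*(Q - 4*13) = (-1*6 + 6)*(1 - 4*13) = (-6 + 6)*(1 - 52) = 0*(-51) = 0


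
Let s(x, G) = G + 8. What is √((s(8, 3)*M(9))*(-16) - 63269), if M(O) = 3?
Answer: I*√63797 ≈ 252.58*I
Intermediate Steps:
s(x, G) = 8 + G
√((s(8, 3)*M(9))*(-16) - 63269) = √(((8 + 3)*3)*(-16) - 63269) = √((11*3)*(-16) - 63269) = √(33*(-16) - 63269) = √(-528 - 63269) = √(-63797) = I*√63797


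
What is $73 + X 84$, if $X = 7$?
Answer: $661$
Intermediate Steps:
$73 + X 84 = 73 + 7 \cdot 84 = 73 + 588 = 661$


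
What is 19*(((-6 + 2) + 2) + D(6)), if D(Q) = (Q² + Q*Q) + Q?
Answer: 1444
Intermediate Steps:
D(Q) = Q + 2*Q² (D(Q) = (Q² + Q²) + Q = 2*Q² + Q = Q + 2*Q²)
19*(((-6 + 2) + 2) + D(6)) = 19*(((-6 + 2) + 2) + 6*(1 + 2*6)) = 19*((-4 + 2) + 6*(1 + 12)) = 19*(-2 + 6*13) = 19*(-2 + 78) = 19*76 = 1444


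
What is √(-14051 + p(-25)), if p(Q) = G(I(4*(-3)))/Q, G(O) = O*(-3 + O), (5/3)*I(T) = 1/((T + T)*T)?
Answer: I*√80933758561/2400 ≈ 118.54*I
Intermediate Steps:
I(T) = 3/(10*T²) (I(T) = 3*(1/((T + T)*T))/5 = 3*(1/(((2*T))*T))/5 = 3*((1/(2*T))/T)/5 = 3*(1/(2*T²))/5 = 3/(10*T²))
p(Q) = -1439/(230400*Q) (p(Q) = ((3/(10*(4*(-3))²))*(-3 + 3/(10*(4*(-3))²)))/Q = (((3/10)/(-12)²)*(-3 + (3/10)/(-12)²))/Q = (((3/10)*(1/144))*(-3 + (3/10)*(1/144)))/Q = ((-3 + 1/480)/480)/Q = ((1/480)*(-1439/480))/Q = -1439/(230400*Q))
√(-14051 + p(-25)) = √(-14051 - 1439/230400/(-25)) = √(-14051 - 1439/230400*(-1/25)) = √(-14051 + 1439/5760000) = √(-80933758561/5760000) = I*√80933758561/2400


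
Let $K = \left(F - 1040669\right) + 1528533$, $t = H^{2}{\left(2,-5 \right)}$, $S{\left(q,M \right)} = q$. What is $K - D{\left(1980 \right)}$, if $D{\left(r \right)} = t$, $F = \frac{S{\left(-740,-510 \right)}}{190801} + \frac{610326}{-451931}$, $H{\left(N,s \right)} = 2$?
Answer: $\frac{42067507895345594}{86228886731} \approx 4.8786 \cdot 10^{5}$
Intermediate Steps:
$t = 4$ ($t = 2^{2} = 4$)
$F = - \frac{116785240066}{86228886731}$ ($F = - \frac{740}{190801} + \frac{610326}{-451931} = \left(-740\right) \frac{1}{190801} + 610326 \left(- \frac{1}{451931}\right) = - \frac{740}{190801} - \frac{610326}{451931} = - \frac{116785240066}{86228886731} \approx -1.3544$)
$K = \frac{42067852810892518}{86228886731}$ ($K = \left(- \frac{116785240066}{86228886731} - 1040669\right) + 1528533 = - \frac{89735846110703105}{86228886731} + 1528533 = \frac{42067852810892518}{86228886731} \approx 4.8786 \cdot 10^{5}$)
$D{\left(r \right)} = 4$
$K - D{\left(1980 \right)} = \frac{42067852810892518}{86228886731} - 4 = \frac{42067507895345594}{86228886731}$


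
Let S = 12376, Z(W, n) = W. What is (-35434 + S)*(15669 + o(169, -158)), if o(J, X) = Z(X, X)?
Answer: -357652638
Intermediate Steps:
o(J, X) = X
(-35434 + S)*(15669 + o(169, -158)) = (-35434 + 12376)*(15669 - 158) = -23058*15511 = -357652638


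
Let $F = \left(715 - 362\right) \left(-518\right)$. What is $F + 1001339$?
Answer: $818485$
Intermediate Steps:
$F = -182854$ ($F = 353 \left(-518\right) = -182854$)
$F + 1001339 = -182854 + 1001339 = 818485$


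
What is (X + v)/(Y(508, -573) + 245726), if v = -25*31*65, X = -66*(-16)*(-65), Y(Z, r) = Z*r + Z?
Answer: 1831/690 ≈ 2.6536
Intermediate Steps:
Y(Z, r) = Z + Z*r
X = -68640 (X = 1056*(-65) = -68640)
v = -50375 (v = -775*65 = -50375)
(X + v)/(Y(508, -573) + 245726) = (-68640 - 50375)/(508*(1 - 573) + 245726) = -119015/(508*(-572) + 245726) = -119015/(-290576 + 245726) = -119015/(-44850) = -119015*(-1/44850) = 1831/690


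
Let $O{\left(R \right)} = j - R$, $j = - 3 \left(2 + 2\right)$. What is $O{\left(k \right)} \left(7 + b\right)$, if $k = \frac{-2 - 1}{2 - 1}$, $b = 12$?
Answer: $-171$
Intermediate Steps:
$j = -12$ ($j = \left(-3\right) 4 = -12$)
$k = -3$ ($k = - \frac{3}{1} = \left(-3\right) 1 = -3$)
$O{\left(R \right)} = -12 - R$
$O{\left(k \right)} \left(7 + b\right) = \left(-12 - -3\right) \left(7 + 12\right) = \left(-12 + 3\right) 19 = \left(-9\right) 19 = -171$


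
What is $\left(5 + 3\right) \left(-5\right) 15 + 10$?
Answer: $-590$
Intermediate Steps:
$\left(5 + 3\right) \left(-5\right) 15 + 10 = 8 \left(-5\right) 15 + 10 = \left(-40\right) 15 + 10 = -600 + 10 = -590$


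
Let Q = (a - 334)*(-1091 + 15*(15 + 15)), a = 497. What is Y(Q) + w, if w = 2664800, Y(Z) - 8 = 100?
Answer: 2664908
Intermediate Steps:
Q = -104483 (Q = (497 - 334)*(-1091 + 15*(15 + 15)) = 163*(-1091 + 15*30) = 163*(-1091 + 450) = 163*(-641) = -104483)
Y(Z) = 108 (Y(Z) = 8 + 100 = 108)
Y(Q) + w = 108 + 2664800 = 2664908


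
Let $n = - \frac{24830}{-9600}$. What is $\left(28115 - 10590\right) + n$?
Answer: $\frac{16826483}{960} \approx 17528.0$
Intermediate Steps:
$n = \frac{2483}{960}$ ($n = \left(-24830\right) \left(- \frac{1}{9600}\right) = \frac{2483}{960} \approx 2.5865$)
$\left(28115 - 10590\right) + n = \left(28115 - 10590\right) + \frac{2483}{960} = 17525 + \frac{2483}{960} = \frac{16826483}{960}$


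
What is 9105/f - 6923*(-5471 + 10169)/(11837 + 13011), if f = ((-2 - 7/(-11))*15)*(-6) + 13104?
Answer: -394132930003/301269576 ≈ -1308.2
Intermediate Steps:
f = 145494/11 (f = ((-2 - 7*(-1)/11)*15)*(-6) + 13104 = ((-2 - 1*(-7/11))*15)*(-6) + 13104 = ((-2 + 7/11)*15)*(-6) + 13104 = -15/11*15*(-6) + 13104 = -225/11*(-6) + 13104 = 1350/11 + 13104 = 145494/11 ≈ 13227.)
9105/f - 6923*(-5471 + 10169)/(11837 + 13011) = 9105/(145494/11) - 6923*(-5471 + 10169)/(11837 + 13011) = 9105*(11/145494) - 6923/(24848/4698) = 33385/48498 - 6923/(24848*(1/4698)) = 33385/48498 - 6923/12424/2349 = 33385/48498 - 6923*2349/12424 = 33385/48498 - 16262127/12424 = -394132930003/301269576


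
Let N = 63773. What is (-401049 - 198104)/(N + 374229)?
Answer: -599153/438002 ≈ -1.3679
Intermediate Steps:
(-401049 - 198104)/(N + 374229) = (-401049 - 198104)/(63773 + 374229) = -599153/438002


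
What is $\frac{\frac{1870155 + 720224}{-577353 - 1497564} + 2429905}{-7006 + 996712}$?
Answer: $\frac{2520924301253}{1026778902201} \approx 2.4552$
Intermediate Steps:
$\frac{\frac{1870155 + 720224}{-577353 - 1497564} + 2429905}{-7006 + 996712} = \frac{\frac{2590379}{-2074917} + 2429905}{989706} = \left(2590379 \left(- \frac{1}{2074917}\right) + 2429905\right) \frac{1}{989706} = \left(- \frac{2590379}{2074917} + 2429905\right) \frac{1}{989706} = \frac{5041848602506}{2074917} \cdot \frac{1}{989706} = \frac{2520924301253}{1026778902201}$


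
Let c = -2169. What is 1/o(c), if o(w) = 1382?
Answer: 1/1382 ≈ 0.00072359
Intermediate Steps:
1/o(c) = 1/1382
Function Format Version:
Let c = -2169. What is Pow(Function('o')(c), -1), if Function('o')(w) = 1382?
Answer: Rational(1, 1382) ≈ 0.00072359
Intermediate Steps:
Pow(Function('o')(c), -1) = Pow(1382, -1) = Rational(1, 1382)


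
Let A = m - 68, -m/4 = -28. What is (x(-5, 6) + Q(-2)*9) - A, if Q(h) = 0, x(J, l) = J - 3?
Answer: -52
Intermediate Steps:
m = 112 (m = -4*(-28) = 112)
x(J, l) = -3 + J
A = 44 (A = 112 - 68 = 44)
(x(-5, 6) + Q(-2)*9) - A = ((-3 - 5) + 0*9) - 1*44 = (-8 + 0) - 44 = -8 - 44 = -52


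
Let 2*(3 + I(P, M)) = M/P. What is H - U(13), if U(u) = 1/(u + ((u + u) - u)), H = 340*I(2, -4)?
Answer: -35361/26 ≈ -1360.0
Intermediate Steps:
I(P, M) = -3 + M/(2*P) (I(P, M) = -3 + (M/P)/2 = -3 + M/(2*P))
H = -1360 (H = 340*(-3 + (½)*(-4)/2) = 340*(-3 + (½)*(-4)*(½)) = 340*(-3 - 1) = 340*(-4) = -1360)
U(u) = 1/(2*u) (U(u) = 1/(u + (2*u - u)) = 1/(u + u) = 1/(2*u))
H - U(13) = -1360 - 1/(2*13) = -1360 - 1*1/26 = -1360 - 1/26 = -35361/26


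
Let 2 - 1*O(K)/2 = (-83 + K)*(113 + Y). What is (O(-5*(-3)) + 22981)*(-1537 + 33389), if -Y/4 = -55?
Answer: 2174631596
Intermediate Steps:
Y = 220 (Y = -4*(-55) = 220)
O(K) = 55282 - 666*K (O(K) = 4 - 2*(-83 + K)*(113 + 220) = 4 - 2*(-83 + K)*333 = 4 - 2*(-27639 + 333*K) = 4 + (55278 - 666*K) = 55282 - 666*K)
(O(-5*(-3)) + 22981)*(-1537 + 33389) = ((55282 - (-3330)*(-3)) + 22981)*(-1537 + 33389) = ((55282 - 666*15) + 22981)*31852 = ((55282 - 9990) + 22981)*31852 = (45292 + 22981)*31852 = 68273*31852 = 2174631596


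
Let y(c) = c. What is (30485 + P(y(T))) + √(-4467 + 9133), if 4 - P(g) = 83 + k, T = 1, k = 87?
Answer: 30319 + √4666 ≈ 30387.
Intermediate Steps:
P(g) = -166 (P(g) = 4 - (83 + 87) = 4 - 1*170 = 4 - 170 = -166)
(30485 + P(y(T))) + √(-4467 + 9133) = (30485 - 166) + √(-4467 + 9133) = 30319 + √4666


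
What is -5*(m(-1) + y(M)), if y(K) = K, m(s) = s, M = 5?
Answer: -20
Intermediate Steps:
-5*(m(-1) + y(M)) = -5*(-1 + 5) = -5*4 = -20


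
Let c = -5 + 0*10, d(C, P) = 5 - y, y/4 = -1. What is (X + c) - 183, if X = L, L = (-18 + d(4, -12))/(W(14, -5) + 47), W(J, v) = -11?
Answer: -753/4 ≈ -188.25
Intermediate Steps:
y = -4 (y = 4*(-1) = -4)
d(C, P) = 9 (d(C, P) = 5 - 1*(-4) = 5 + 4 = 9)
L = -¼ (L = (-18 + 9)/(-11 + 47) = -9/36 = -9*1/36 = -¼ ≈ -0.25000)
X = -¼ ≈ -0.25000
c = -5 (c = -5 + 0 = -5)
(X + c) - 183 = (-¼ - 5) - 183 = -21/4 - 183 = -753/4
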